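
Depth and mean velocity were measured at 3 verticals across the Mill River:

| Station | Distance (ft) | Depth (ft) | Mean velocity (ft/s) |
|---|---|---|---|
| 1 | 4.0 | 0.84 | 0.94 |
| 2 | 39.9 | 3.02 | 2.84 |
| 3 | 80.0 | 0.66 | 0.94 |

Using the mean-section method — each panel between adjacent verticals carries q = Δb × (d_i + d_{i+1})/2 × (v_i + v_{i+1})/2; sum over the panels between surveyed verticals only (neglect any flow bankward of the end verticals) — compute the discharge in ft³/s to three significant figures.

Panel 1-2: Δb = 35.9 ft, d̄ = (0.84+3.02)/2 = 1.93, v̄ = (0.94+2.84)/2 = 1.89 → q = 35.9×1.93×1.89 = 131.0 ft³/s
Panel 2-3: Δb = 40.1 ft, d̄ = (3.02+0.66)/2 = 1.84, v̄ = (2.84+0.94)/2 = 1.89 → q = 40.1×1.84×1.89 = 139.5 ft³/s
Q = Σ q = 270.4 ft³/s

270 ft³/s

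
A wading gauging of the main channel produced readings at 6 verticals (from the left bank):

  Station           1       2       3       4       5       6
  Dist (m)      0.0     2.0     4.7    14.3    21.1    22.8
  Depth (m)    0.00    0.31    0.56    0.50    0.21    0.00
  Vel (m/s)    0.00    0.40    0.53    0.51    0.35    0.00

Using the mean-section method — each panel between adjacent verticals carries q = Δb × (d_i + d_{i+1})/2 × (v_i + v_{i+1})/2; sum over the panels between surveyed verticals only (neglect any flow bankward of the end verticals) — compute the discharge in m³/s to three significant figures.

Panel 1-2: Δb = 2 m, d̄ = (0.00+0.31)/2 = 0.155, v̄ = (0.00+0.40)/2 = 0.2 → q = 2×0.155×0.2 = 0.06200 m³/s
Panel 2-3: Δb = 2.7 m, d̄ = (0.31+0.56)/2 = 0.435, v̄ = (0.40+0.53)/2 = 0.465 → q = 2.7×0.435×0.465 = 0.5461 m³/s
Panel 3-4: Δb = 9.6 m, d̄ = (0.56+0.50)/2 = 0.53, v̄ = (0.53+0.51)/2 = 0.52 → q = 9.6×0.53×0.52 = 2.646 m³/s
Panel 4-5: Δb = 6.8 m, d̄ = (0.50+0.21)/2 = 0.355, v̄ = (0.51+0.35)/2 = 0.43 → q = 6.8×0.355×0.43 = 1.038 m³/s
Panel 5-6: Δb = 1.7 m, d̄ = (0.21+0.00)/2 = 0.105, v̄ = (0.35+0.00)/2 = 0.175 → q = 1.7×0.105×0.175 = 0.03124 m³/s
Q = Σ q = 4.323 m³/s

4.32 m³/s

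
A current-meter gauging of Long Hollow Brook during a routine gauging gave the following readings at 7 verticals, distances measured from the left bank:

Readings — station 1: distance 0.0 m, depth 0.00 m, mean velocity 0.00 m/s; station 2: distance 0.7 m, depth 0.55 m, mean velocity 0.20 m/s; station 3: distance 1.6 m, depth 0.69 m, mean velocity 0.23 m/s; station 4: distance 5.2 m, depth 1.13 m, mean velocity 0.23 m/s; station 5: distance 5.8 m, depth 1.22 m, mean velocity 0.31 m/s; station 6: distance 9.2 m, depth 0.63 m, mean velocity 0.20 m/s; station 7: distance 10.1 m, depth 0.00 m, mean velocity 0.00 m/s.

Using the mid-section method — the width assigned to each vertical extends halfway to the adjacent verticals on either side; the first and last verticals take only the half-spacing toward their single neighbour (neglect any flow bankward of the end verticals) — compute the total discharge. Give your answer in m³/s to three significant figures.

w_2 = (1.6 − 0.0)/2 = 0.8 m; q_2 = 0.20 × 0.55 × 0.8 = 0.08800 m³/s
w_3 = (5.2 − 0.7)/2 = 2.25 m; q_3 = 0.23 × 0.69 × 2.25 = 0.3571 m³/s
w_4 = (5.8 − 1.6)/2 = 2.1 m; q_4 = 0.23 × 1.13 × 2.1 = 0.5458 m³/s
w_5 = (9.2 − 5.2)/2 = 2 m; q_5 = 0.31 × 1.22 × 2 = 0.7564 m³/s
w_6 = (10.1 − 5.8)/2 = 2.15 m; q_6 = 0.20 × 0.63 × 2.15 = 0.2709 m³/s
Stations 1, 7 contribute zero (depth or velocity is 0).
Q = Σ qᵢ = 2.018 m³/s

2.02 m³/s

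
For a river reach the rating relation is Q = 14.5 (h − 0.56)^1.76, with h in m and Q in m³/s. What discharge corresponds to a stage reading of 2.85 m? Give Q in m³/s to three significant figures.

62.3 m³/s

Q = 14.5 × (2.85 − 0.56)^1.76 = 14.5 × 2.29^1.76 = 62.33 m³/s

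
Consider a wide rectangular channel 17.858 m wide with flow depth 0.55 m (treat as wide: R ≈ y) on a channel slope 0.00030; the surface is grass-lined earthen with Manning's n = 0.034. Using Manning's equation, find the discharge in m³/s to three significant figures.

A = b·y = 17.858 × 0.55 = 9.822 m²
Wide channel: R ≈ y = 0.55 m
Q = (1/n)·A·R^(2/3)·S^(1/2) = (1/0.034) × 9.822 × 0.5500^(2/3) × 0.00030^(1/2) = 3.359 m³/s

3.36 m³/s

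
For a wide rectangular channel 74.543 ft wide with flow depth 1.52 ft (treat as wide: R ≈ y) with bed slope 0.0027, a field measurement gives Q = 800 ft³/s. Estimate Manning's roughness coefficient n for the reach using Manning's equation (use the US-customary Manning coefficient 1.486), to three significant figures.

0.0145

A = b·y = 74.543 × 1.52 = 113.3 ft²
Wide channel: R ≈ y = 1.52 ft
n = (1.486/Q)·A·R^(2/3)·S^(1/2) = (1.486/800) × 113.3 × 1.322 × 0.05196 = 0.01446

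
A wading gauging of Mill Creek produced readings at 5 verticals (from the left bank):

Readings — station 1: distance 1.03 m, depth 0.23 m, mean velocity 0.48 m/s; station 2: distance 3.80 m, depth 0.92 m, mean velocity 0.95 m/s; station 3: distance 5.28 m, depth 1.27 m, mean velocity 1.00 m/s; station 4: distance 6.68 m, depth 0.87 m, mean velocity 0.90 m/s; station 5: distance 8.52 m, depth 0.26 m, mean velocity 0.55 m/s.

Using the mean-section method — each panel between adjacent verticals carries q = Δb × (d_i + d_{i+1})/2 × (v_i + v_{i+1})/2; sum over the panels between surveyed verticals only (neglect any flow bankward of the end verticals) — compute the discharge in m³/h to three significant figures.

Panel 1-2: Δb = 2.77 m, d̄ = (0.23+0.92)/2 = 0.575, v̄ = (0.48+0.95)/2 = 0.715 → q = 2.77×0.575×0.715 = 1.139 m³/s
Panel 2-3: Δb = 1.48 m, d̄ = (0.92+1.27)/2 = 1.095, v̄ = (0.95+1.00)/2 = 0.975 → q = 1.48×1.095×0.975 = 1.580 m³/s
Panel 3-4: Δb = 1.4 m, d̄ = (1.27+0.87)/2 = 1.07, v̄ = (1.00+0.90)/2 = 0.95 → q = 1.4×1.07×0.95 = 1.423 m³/s
Panel 4-5: Δb = 1.84 m, d̄ = (0.87+0.26)/2 = 0.565, v̄ = (0.90+0.55)/2 = 0.725 → q = 1.84×0.565×0.725 = 0.7537 m³/s
Q = Σ q = 4.896 m³/s
= 4.896 × 3600 = 17620 m³/h

17600 m³/h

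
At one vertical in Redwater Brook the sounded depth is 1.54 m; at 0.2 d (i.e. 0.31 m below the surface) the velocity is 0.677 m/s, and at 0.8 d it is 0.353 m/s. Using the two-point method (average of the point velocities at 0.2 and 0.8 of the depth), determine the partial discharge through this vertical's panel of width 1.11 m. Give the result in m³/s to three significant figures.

0.880 m³/s

v̄ = (0.677 + 0.353) / 2 = 0.5150 m/s
q = v̄ × d × w = 0.5150 × 1.54 × 1.11 = 0.8803 m³/s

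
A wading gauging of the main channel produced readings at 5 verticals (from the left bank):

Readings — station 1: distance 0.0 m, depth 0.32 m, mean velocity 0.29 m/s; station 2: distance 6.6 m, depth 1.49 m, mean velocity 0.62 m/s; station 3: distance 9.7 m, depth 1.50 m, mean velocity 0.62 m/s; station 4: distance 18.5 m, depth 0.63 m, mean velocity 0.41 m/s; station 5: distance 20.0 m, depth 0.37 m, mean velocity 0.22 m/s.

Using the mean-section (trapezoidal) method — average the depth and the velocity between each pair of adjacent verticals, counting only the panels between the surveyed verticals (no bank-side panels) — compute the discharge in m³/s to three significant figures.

Panel 1-2: Δb = 6.6 m, d̄ = (0.32+1.49)/2 = 0.905, v̄ = (0.29+0.62)/2 = 0.455 → q = 6.6×0.905×0.455 = 2.718 m³/s
Panel 2-3: Δb = 3.1 m, d̄ = (1.49+1.50)/2 = 1.495, v̄ = (0.62+0.62)/2 = 0.62 → q = 3.1×1.495×0.62 = 2.873 m³/s
Panel 3-4: Δb = 8.8 m, d̄ = (1.50+0.63)/2 = 1.065, v̄ = (0.62+0.41)/2 = 0.515 → q = 8.8×1.065×0.515 = 4.827 m³/s
Panel 4-5: Δb = 1.5 m, d̄ = (0.63+0.37)/2 = 0.5, v̄ = (0.41+0.22)/2 = 0.315 → q = 1.5×0.5×0.315 = 0.2363 m³/s
Q = Σ q = 10.65 m³/s

10.7 m³/s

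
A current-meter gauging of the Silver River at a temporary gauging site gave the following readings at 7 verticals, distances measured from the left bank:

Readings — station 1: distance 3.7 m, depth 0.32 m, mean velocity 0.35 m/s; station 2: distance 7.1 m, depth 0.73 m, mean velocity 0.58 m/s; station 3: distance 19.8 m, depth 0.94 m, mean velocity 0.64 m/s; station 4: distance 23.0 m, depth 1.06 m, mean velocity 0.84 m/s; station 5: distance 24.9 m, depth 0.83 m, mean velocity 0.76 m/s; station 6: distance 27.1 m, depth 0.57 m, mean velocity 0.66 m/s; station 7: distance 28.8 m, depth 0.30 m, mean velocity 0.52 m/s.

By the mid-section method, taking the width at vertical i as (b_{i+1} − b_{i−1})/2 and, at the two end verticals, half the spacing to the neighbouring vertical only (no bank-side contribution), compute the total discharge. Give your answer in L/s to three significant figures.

w_1 = (7.1 − 3.7)/2 = 1.7 m; q_1 = 0.35 × 0.32 × 1.7 = 0.1904 m³/s
w_2 = (19.8 − 3.7)/2 = 8.05 m; q_2 = 0.58 × 0.73 × 8.05 = 3.408 m³/s
w_3 = (23.0 − 7.1)/2 = 7.95 m; q_3 = 0.64 × 0.94 × 7.95 = 4.783 m³/s
w_4 = (24.9 − 19.8)/2 = 2.55 m; q_4 = 0.84 × 1.06 × 2.55 = 2.271 m³/s
w_5 = (27.1 − 23.0)/2 = 2.05 m; q_5 = 0.76 × 0.83 × 2.05 = 1.293 m³/s
w_6 = (28.8 − 24.9)/2 = 1.95 m; q_6 = 0.66 × 0.57 × 1.95 = 0.7336 m³/s
w_7 = (28.8 − 27.1)/2 = 0.85 m; q_7 = 0.52 × 0.30 × 0.85 = 0.1326 m³/s
Q = Σ qᵢ = 12.81 m³/s
= 12.81 × 1000 = 12810 L/s

12800 L/s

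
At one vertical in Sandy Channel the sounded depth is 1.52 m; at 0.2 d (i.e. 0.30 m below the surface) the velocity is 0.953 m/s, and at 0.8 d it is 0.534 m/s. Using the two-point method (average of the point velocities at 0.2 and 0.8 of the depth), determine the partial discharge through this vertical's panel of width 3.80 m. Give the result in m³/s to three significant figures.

4.29 m³/s

v̄ = (0.953 + 0.534) / 2 = 0.7435 m/s
q = v̄ × d × w = 0.7435 × 1.52 × 3.80 = 4.294 m³/s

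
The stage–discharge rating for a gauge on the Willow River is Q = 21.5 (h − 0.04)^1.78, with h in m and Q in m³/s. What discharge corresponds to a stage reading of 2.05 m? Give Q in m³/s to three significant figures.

Q = 21.5 × (2.05 − 0.04)^1.78 = 21.5 × 2.01^1.78 = 74.50 m³/s

74.5 m³/s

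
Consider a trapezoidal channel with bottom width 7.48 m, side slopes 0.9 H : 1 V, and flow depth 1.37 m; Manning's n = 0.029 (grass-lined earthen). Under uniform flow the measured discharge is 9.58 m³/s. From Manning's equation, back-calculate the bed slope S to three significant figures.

A = (b + z·y)·y = (7.48 + 0.9×1.37)×1.37 = 11.94 m²
P = b + 2y√(1+z²) = 7.48 + 2×1.37×√(1+0.9²) = 11.17 m
R = A/P = 11.94/11.17 = 1.069 m
S = (Q·n / (1·A·R^(2/3)))² = (9.58×0.029 / (1×11.94×1.045))² = 0.0004956

0.000496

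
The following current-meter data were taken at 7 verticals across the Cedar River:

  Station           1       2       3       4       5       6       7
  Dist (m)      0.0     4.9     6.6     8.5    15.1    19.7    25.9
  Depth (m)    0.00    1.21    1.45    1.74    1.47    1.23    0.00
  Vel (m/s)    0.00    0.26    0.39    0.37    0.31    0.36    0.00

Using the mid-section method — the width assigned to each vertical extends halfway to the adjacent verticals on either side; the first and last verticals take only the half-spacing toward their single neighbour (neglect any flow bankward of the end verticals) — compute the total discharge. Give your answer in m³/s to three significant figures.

9.74 m³/s

w_2 = (6.6 − 0.0)/2 = 3.3 m; q_2 = 0.26 × 1.21 × 3.3 = 1.038 m³/s
w_3 = (8.5 − 4.9)/2 = 1.8 m; q_3 = 0.39 × 1.45 × 1.8 = 1.018 m³/s
w_4 = (15.1 − 6.6)/2 = 4.25 m; q_4 = 0.37 × 1.74 × 4.25 = 2.736 m³/s
w_5 = (19.7 − 8.5)/2 = 5.6 m; q_5 = 0.31 × 1.47 × 5.6 = 2.552 m³/s
w_6 = (25.9 − 15.1)/2 = 5.4 m; q_6 = 0.36 × 1.23 × 5.4 = 2.391 m³/s
Stations 1, 7 contribute zero (depth or velocity is 0).
Q = Σ qᵢ = 9.735 m³/s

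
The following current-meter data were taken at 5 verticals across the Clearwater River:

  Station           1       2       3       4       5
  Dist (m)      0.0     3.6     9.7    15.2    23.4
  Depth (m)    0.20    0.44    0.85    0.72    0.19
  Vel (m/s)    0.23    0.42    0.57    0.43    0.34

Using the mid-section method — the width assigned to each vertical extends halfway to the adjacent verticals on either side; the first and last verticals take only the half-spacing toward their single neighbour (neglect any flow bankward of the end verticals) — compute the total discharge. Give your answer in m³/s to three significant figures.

w_1 = (3.6 − 0.0)/2 = 1.8 m; q_1 = 0.23 × 0.20 × 1.8 = 0.08280 m³/s
w_2 = (9.7 − 0.0)/2 = 4.85 m; q_2 = 0.42 × 0.44 × 4.85 = 0.8963 m³/s
w_3 = (15.2 − 3.6)/2 = 5.8 m; q_3 = 0.57 × 0.85 × 5.8 = 2.810 m³/s
w_4 = (23.4 − 9.7)/2 = 6.85 m; q_4 = 0.43 × 0.72 × 6.85 = 2.121 m³/s
w_5 = (23.4 − 15.2)/2 = 4.1 m; q_5 = 0.34 × 0.19 × 4.1 = 0.2649 m³/s
Q = Σ qᵢ = 6.175 m³/s

6.17 m³/s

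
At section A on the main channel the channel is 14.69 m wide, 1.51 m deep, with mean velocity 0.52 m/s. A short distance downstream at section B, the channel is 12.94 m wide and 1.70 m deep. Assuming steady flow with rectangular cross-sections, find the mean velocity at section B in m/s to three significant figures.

Q = A₁V₁ = (14.69×1.51) × 0.52 = 11.53 m³/s
A₂ = 12.94 × 1.70 = 22.00 m²
V₂ = Q/A₂ = 11.53/22.00 = 0.5243 m/s

0.524 m/s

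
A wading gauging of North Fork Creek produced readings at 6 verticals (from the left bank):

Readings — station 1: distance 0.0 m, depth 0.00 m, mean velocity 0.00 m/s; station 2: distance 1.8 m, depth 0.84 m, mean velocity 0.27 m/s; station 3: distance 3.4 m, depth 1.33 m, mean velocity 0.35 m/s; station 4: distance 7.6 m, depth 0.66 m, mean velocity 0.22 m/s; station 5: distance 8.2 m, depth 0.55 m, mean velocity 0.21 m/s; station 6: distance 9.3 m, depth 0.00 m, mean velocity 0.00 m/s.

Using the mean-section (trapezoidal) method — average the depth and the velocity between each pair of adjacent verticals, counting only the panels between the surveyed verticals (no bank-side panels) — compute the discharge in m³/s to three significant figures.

1.94 m³/s

Panel 1-2: Δb = 1.8 m, d̄ = (0.00+0.84)/2 = 0.42, v̄ = (0.00+0.27)/2 = 0.135 → q = 1.8×0.42×0.135 = 0.1021 m³/s
Panel 2-3: Δb = 1.6 m, d̄ = (0.84+1.33)/2 = 1.085, v̄ = (0.27+0.35)/2 = 0.31 → q = 1.6×1.085×0.31 = 0.5382 m³/s
Panel 3-4: Δb = 4.2 m, d̄ = (1.33+0.66)/2 = 0.995, v̄ = (0.35+0.22)/2 = 0.285 → q = 4.2×0.995×0.285 = 1.191 m³/s
Panel 4-5: Δb = 0.6 m, d̄ = (0.66+0.55)/2 = 0.605, v̄ = (0.22+0.21)/2 = 0.215 → q = 0.6×0.605×0.215 = 0.07805 m³/s
Panel 5-6: Δb = 1.1 m, d̄ = (0.55+0.00)/2 = 0.275, v̄ = (0.21+0.00)/2 = 0.105 → q = 1.1×0.275×0.105 = 0.03176 m³/s
Q = Σ q = 1.941 m³/s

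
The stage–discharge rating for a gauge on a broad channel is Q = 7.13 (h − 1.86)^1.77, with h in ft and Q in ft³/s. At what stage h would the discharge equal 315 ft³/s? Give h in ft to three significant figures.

h − h₀ = (Q/C)^(1/b) = (315/7.13)^(1/1.77) = 8.502 ft
h = 1.86 + 8.502 = 10.36 ft

10.4 ft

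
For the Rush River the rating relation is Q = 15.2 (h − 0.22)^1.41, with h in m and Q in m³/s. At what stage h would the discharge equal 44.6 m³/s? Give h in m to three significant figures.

2.37 m

h − h₀ = (Q/C)^(1/b) = (44.6/15.2)^(1/1.41) = 2.146 m
h = 0.22 + 2.146 = 2.366 m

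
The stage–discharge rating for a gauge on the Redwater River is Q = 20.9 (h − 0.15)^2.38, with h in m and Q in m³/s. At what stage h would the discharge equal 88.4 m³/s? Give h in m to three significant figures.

1.98 m

h − h₀ = (Q/C)^(1/b) = (88.4/20.9)^(1/2.38) = 1.833 m
h = 0.15 + 1.833 = 1.983 m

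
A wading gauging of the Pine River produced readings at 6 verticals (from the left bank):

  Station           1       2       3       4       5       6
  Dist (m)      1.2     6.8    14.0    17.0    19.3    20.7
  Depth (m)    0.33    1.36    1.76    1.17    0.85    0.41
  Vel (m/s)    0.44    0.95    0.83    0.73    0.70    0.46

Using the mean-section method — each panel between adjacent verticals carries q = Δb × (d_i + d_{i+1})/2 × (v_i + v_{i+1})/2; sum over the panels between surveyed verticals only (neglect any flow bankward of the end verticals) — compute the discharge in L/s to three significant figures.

Panel 1-2: Δb = 5.6 m, d̄ = (0.33+1.36)/2 = 0.845, v̄ = (0.44+0.95)/2 = 0.695 → q = 5.6×0.845×0.695 = 3.289 m³/s
Panel 2-3: Δb = 7.2 m, d̄ = (1.36+1.76)/2 = 1.56, v̄ = (0.95+0.83)/2 = 0.89 → q = 7.2×1.56×0.89 = 9.996 m³/s
Panel 3-4: Δb = 3 m, d̄ = (1.76+1.17)/2 = 1.465, v̄ = (0.83+0.73)/2 = 0.78 → q = 3×1.465×0.78 = 3.428 m³/s
Panel 4-5: Δb = 2.3 m, d̄ = (1.17+0.85)/2 = 1.01, v̄ = (0.73+0.70)/2 = 0.715 → q = 2.3×1.01×0.715 = 1.661 m³/s
Panel 5-6: Δb = 1.4 m, d̄ = (0.85+0.41)/2 = 0.63, v̄ = (0.70+0.46)/2 = 0.58 → q = 1.4×0.63×0.58 = 0.5116 m³/s
Q = Σ q = 18.89 m³/s
= 18.89 × 1000 = 18890 L/s

18900 L/s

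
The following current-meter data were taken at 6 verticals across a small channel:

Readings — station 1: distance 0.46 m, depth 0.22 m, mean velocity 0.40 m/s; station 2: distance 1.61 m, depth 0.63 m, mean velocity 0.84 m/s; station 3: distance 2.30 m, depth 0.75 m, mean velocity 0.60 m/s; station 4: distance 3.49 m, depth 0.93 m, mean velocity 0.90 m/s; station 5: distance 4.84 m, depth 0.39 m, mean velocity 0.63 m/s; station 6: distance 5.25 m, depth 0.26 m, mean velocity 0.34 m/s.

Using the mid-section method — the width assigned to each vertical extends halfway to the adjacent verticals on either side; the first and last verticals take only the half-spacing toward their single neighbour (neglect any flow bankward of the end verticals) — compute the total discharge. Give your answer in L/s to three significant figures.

w_1 = (1.61 − 0.46)/2 = 0.575 m; q_1 = 0.40 × 0.22 × 0.575 = 0.05060 m³/s
w_2 = (2.30 − 0.46)/2 = 0.92 m; q_2 = 0.84 × 0.63 × 0.92 = 0.4869 m³/s
w_3 = (3.49 − 1.61)/2 = 0.94 m; q_3 = 0.60 × 0.75 × 0.94 = 0.4230 m³/s
w_4 = (4.84 − 2.30)/2 = 1.27 m; q_4 = 0.90 × 0.93 × 1.27 = 1.063 m³/s
w_5 = (5.25 − 3.49)/2 = 0.88 m; q_5 = 0.63 × 0.39 × 0.88 = 0.2162 m³/s
w_6 = (5.25 − 4.84)/2 = 0.205 m; q_6 = 0.34 × 0.26 × 0.205 = 0.01812 m³/s
Q = Σ qᵢ = 2.258 m³/s
= 2.258 × 1000 = 2258 L/s

2260 L/s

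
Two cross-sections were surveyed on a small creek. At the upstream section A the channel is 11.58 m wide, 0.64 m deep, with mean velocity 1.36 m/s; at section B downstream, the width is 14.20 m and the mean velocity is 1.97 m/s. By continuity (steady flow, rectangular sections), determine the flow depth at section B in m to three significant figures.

Q = A₁V₁ = (11.58×0.64) × 1.36 = 10.08 m³/s
d₂ = Q/(b₂ V₂) = 10.08/(14.20×1.97) = 0.3603 m

0.360 m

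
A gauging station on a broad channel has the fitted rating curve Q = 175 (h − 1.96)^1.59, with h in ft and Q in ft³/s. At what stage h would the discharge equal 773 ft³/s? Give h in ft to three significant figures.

h − h₀ = (Q/C)^(1/b) = (773/175)^(1/1.59) = 2.545 ft
h = 1.96 + 2.545 = 4.505 ft

4.51 ft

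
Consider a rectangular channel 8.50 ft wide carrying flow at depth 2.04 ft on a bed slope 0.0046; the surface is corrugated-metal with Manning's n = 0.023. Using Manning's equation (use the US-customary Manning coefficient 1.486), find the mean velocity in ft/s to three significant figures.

A = b·y = 8.50 × 2.04 = 17.34 ft²
P = b + 2y = 8.50 + 2×2.04 = 12.58 ft
R = A/P = 17.34/12.58 = 1.378 ft
Q = (1.486/n)·A·R^(2/3)·S^(1/2) = (1.486/0.023) × 17.34 × 1.378^(2/3) × 0.0046^(1/2) = 94.11 ft³/s
V = Q/A = 94.11/17.34 = 5.427 ft/s

5.43 ft/s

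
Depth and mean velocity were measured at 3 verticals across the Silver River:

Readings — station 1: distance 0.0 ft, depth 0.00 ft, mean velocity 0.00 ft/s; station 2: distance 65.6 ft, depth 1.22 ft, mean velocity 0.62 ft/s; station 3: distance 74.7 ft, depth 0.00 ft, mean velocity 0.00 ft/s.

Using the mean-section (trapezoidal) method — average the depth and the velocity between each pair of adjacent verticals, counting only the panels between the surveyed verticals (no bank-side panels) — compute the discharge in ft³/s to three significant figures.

Panel 1-2: Δb = 65.6 ft, d̄ = (0.00+1.22)/2 = 0.61, v̄ = (0.00+0.62)/2 = 0.31 → q = 65.6×0.61×0.31 = 12.40 ft³/s
Panel 2-3: Δb = 9.1 ft, d̄ = (1.22+0.00)/2 = 0.61, v̄ = (0.62+0.00)/2 = 0.31 → q = 9.1×0.61×0.31 = 1.721 ft³/s
Q = Σ q = 14.13 ft³/s

14.1 ft³/s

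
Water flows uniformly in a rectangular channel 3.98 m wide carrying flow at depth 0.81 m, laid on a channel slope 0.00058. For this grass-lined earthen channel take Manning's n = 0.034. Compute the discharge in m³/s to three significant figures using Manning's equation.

1.58 m³/s

A = b·y = 3.98 × 0.81 = 3.224 m²
P = b + 2y = 3.98 + 2×0.81 = 5.600 m
R = A/P = 3.224/5.600 = 0.5757 m
Q = (1/n)·A·R^(2/3)·S^(1/2) = (1/0.034) × 3.224 × 0.5757^(2/3) × 0.00058^(1/2) = 1.580 m³/s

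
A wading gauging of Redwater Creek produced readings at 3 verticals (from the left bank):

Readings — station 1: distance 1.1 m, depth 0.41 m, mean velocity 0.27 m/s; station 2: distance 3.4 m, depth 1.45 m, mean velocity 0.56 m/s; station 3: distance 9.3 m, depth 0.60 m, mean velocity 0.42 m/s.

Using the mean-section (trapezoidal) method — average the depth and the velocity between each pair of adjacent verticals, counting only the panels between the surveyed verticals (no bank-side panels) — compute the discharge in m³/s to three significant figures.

Panel 1-2: Δb = 2.3 m, d̄ = (0.41+1.45)/2 = 0.93, v̄ = (0.27+0.56)/2 = 0.415 → q = 2.3×0.93×0.415 = 0.8877 m³/s
Panel 2-3: Δb = 5.9 m, d̄ = (1.45+0.60)/2 = 1.025, v̄ = (0.56+0.42)/2 = 0.49 → q = 5.9×1.025×0.49 = 2.963 m³/s
Q = Σ q = 3.851 m³/s

3.85 m³/s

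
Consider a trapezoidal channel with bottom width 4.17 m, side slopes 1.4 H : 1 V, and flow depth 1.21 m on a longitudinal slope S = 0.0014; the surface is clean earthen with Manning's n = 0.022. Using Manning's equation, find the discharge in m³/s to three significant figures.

A = (b + z·y)·y = (4.17 + 1.4×1.21)×1.21 = 7.095 m²
P = b + 2y√(1+z²) = 4.17 + 2×1.21×√(1+1.4²) = 8.334 m
R = A/P = 7.095/8.334 = 0.8514 m
Q = (1/n)·A·R^(2/3)·S^(1/2) = (1/0.022) × 7.095 × 0.8514^(2/3) × 0.0014^(1/2) = 10.84 m³/s

10.8 m³/s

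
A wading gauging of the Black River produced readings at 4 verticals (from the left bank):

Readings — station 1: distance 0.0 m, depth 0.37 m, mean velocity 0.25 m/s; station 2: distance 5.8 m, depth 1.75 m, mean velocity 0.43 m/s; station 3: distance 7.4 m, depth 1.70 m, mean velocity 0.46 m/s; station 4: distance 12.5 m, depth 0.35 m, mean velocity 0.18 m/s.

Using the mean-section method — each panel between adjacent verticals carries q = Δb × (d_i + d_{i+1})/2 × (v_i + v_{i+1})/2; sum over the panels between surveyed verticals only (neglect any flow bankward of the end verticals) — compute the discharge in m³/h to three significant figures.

Panel 1-2: Δb = 5.8 m, d̄ = (0.37+1.75)/2 = 1.06, v̄ = (0.25+0.43)/2 = 0.34 → q = 5.8×1.06×0.34 = 2.090 m³/s
Panel 2-3: Δb = 1.6 m, d̄ = (1.75+1.70)/2 = 1.725, v̄ = (0.43+0.46)/2 = 0.445 → q = 1.6×1.725×0.445 = 1.228 m³/s
Panel 3-4: Δb = 5.1 m, d̄ = (1.70+0.35)/2 = 1.025, v̄ = (0.46+0.18)/2 = 0.32 → q = 5.1×1.025×0.32 = 1.673 m³/s
Q = Σ q = 4.991 m³/s
= 4.991 × 3600 = 17970 m³/h

18000 m³/h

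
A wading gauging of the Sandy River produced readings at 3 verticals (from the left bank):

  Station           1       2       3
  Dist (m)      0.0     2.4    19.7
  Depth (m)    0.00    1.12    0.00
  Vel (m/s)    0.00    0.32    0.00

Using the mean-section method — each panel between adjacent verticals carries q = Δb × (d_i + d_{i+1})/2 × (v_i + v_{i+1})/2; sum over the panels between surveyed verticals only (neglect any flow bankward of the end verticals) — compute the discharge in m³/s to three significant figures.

Panel 1-2: Δb = 2.4 m, d̄ = (0.00+1.12)/2 = 0.56, v̄ = (0.00+0.32)/2 = 0.16 → q = 2.4×0.56×0.16 = 0.2150 m³/s
Panel 2-3: Δb = 17.3 m, d̄ = (1.12+0.00)/2 = 0.56, v̄ = (0.32+0.00)/2 = 0.16 → q = 17.3×0.56×0.16 = 1.550 m³/s
Q = Σ q = 1.765 m³/s

1.77 m³/s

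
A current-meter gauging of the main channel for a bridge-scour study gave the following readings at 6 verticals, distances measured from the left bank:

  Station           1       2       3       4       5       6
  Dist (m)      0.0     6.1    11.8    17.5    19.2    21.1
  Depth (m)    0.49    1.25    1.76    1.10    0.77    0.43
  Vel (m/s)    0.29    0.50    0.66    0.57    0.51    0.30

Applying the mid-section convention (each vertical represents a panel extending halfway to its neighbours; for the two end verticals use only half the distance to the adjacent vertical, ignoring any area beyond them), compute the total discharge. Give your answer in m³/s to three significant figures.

w_1 = (6.1 − 0.0)/2 = 3.05 m; q_1 = 0.29 × 0.49 × 3.05 = 0.4334 m³/s
w_2 = (11.8 − 0.0)/2 = 5.9 m; q_2 = 0.50 × 1.25 × 5.9 = 3.688 m³/s
w_3 = (17.5 − 6.1)/2 = 5.7 m; q_3 = 0.66 × 1.76 × 5.7 = 6.621 m³/s
w_4 = (19.2 − 11.8)/2 = 3.7 m; q_4 = 0.57 × 1.10 × 3.7 = 2.320 m³/s
w_5 = (21.1 − 17.5)/2 = 1.8 m; q_5 = 0.51 × 0.77 × 1.8 = 0.7069 m³/s
w_6 = (21.1 − 19.2)/2 = 0.95 m; q_6 = 0.30 × 0.43 × 0.95 = 0.1226 m³/s
Q = Σ qᵢ = 13.89 m³/s

13.9 m³/s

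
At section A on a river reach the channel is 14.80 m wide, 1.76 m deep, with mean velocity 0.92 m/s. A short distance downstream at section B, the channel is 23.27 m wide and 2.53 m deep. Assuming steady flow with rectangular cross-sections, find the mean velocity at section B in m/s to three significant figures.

Q = A₁V₁ = (14.80×1.76) × 0.92 = 23.96 m³/s
A₂ = 23.27 × 2.53 = 58.87 m²
V₂ = Q/A₂ = 23.96/58.87 = 0.4070 m/s

0.407 m/s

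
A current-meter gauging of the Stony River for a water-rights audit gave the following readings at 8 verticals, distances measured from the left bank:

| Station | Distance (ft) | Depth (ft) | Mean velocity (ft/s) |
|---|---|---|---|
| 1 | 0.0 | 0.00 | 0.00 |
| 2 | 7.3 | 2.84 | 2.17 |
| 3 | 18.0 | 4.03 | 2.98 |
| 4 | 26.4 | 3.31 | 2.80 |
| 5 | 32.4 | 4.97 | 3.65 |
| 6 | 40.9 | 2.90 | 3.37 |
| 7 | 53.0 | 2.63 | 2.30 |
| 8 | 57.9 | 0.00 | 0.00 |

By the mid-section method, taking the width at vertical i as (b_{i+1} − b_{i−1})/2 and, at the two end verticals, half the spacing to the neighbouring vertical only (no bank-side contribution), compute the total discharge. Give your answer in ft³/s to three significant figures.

w_2 = (18.0 − 0.0)/2 = 9 ft; q_2 = 2.17 × 2.84 × 9 = 55.47 ft³/s
w_3 = (26.4 − 7.3)/2 = 9.55 ft; q_3 = 2.98 × 4.03 × 9.55 = 114.7 ft³/s
w_4 = (32.4 − 18.0)/2 = 7.2 ft; q_4 = 2.80 × 3.31 × 7.2 = 66.73 ft³/s
w_5 = (40.9 − 26.4)/2 = 7.25 ft; q_5 = 3.65 × 4.97 × 7.25 = 131.5 ft³/s
w_6 = (53.0 − 32.4)/2 = 10.3 ft; q_6 = 3.37 × 2.90 × 10.3 = 100.7 ft³/s
w_7 = (57.9 − 40.9)/2 = 8.5 ft; q_7 = 2.30 × 2.63 × 8.5 = 51.42 ft³/s
Stations 1, 8 contribute zero (depth or velocity is 0).
Q = Σ qᵢ = 520.5 ft³/s

520 ft³/s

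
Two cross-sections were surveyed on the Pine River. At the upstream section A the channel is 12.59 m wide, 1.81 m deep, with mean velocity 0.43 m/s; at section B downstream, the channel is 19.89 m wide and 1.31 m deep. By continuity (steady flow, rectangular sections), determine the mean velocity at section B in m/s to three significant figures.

0.376 m/s

Q = A₁V₁ = (12.59×1.81) × 0.43 = 9.799 m³/s
A₂ = 19.89 × 1.31 = 26.06 m²
V₂ = Q/A₂ = 9.799/26.06 = 0.3761 m/s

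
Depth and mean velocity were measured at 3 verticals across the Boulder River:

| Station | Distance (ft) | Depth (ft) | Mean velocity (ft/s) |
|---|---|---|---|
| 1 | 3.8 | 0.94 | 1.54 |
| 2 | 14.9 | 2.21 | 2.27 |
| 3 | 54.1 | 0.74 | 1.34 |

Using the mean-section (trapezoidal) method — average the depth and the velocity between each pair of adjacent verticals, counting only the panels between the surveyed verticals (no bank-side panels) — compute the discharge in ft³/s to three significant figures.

Panel 1-2: Δb = 11.1 ft, d̄ = (0.94+2.21)/2 = 1.575, v̄ = (1.54+2.27)/2 = 1.905 → q = 11.1×1.575×1.905 = 33.30 ft³/s
Panel 2-3: Δb = 39.2 ft, d̄ = (2.21+0.74)/2 = 1.475, v̄ = (2.27+1.34)/2 = 1.805 → q = 39.2×1.475×1.805 = 104.4 ft³/s
Q = Σ q = 137.7 ft³/s

138 ft³/s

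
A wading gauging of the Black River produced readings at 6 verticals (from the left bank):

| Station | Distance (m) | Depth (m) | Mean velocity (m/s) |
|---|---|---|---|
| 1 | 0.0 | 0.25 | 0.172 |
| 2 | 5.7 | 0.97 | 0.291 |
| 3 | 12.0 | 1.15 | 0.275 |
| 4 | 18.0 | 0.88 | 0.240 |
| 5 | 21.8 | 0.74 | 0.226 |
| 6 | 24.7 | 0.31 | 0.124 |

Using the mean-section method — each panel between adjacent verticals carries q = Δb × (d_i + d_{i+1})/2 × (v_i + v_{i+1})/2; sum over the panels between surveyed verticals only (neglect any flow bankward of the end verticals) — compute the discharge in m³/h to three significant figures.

Panel 1-2: Δb = 5.7 m, d̄ = (0.25+0.97)/2 = 0.61, v̄ = (0.172+0.291)/2 = 0.2315 → q = 5.7×0.61×0.2315 = 0.8049 m³/s
Panel 2-3: Δb = 6.3 m, d̄ = (0.97+1.15)/2 = 1.06, v̄ = (0.291+0.275)/2 = 0.283 → q = 6.3×1.06×0.283 = 1.890 m³/s
Panel 3-4: Δb = 6 m, d̄ = (1.15+0.88)/2 = 1.015, v̄ = (0.275+0.240)/2 = 0.2575 → q = 6×1.015×0.2575 = 1.568 m³/s
Panel 4-5: Δb = 3.8 m, d̄ = (0.88+0.74)/2 = 0.81, v̄ = (0.240+0.226)/2 = 0.233 → q = 3.8×0.81×0.233 = 0.7172 m³/s
Panel 5-6: Δb = 2.9 m, d̄ = (0.74+0.31)/2 = 0.525, v̄ = (0.226+0.124)/2 = 0.175 → q = 2.9×0.525×0.175 = 0.2664 m³/s
Q = Σ q = 5.247 m³/s
= 5.247 × 3600 = 18890 m³/h

18900 m³/h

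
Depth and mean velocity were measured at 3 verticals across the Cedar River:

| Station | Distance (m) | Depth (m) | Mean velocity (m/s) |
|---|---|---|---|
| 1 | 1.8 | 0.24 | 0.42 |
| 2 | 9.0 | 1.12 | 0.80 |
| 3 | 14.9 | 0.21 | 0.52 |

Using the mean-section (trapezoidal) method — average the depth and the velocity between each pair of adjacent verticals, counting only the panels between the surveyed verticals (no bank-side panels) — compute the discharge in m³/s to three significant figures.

Panel 1-2: Δb = 7.2 m, d̄ = (0.24+1.12)/2 = 0.68, v̄ = (0.42+0.80)/2 = 0.61 → q = 7.2×0.68×0.61 = 2.987 m³/s
Panel 2-3: Δb = 5.9 m, d̄ = (1.12+0.21)/2 = 0.665, v̄ = (0.80+0.52)/2 = 0.66 → q = 5.9×0.665×0.66 = 2.590 m³/s
Q = Σ q = 5.576 m³/s

5.58 m³/s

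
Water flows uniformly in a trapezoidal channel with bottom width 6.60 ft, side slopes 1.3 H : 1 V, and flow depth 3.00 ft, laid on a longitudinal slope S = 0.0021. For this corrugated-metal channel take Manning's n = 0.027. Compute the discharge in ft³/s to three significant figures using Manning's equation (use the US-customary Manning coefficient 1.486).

A = (b + z·y)·y = (6.60 + 1.3×3.00)×3.00 = 31.50 ft²
P = b + 2y√(1+z²) = 6.60 + 2×3.00×√(1+1.3²) = 16.44 ft
R = A/P = 31.50/16.44 = 1.916 ft
Q = (1.486/n)·A·R^(2/3)·S^(1/2) = (1.486/0.027) × 31.50 × 1.916^(2/3) × 0.0021^(1/2) = 122.6 ft³/s

123 ft³/s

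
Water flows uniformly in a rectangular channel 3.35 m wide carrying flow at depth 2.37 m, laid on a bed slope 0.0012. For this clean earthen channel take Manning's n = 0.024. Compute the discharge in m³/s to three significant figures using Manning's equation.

11.3 m³/s

A = b·y = 3.35 × 2.37 = 7.940 m²
P = b + 2y = 3.35 + 2×2.37 = 8.090 m
R = A/P = 7.940/8.090 = 0.9814 m
Q = (1/n)·A·R^(2/3)·S^(1/2) = (1/0.024) × 7.940 × 0.9814^(2/3) × 0.0012^(1/2) = 11.32 m³/s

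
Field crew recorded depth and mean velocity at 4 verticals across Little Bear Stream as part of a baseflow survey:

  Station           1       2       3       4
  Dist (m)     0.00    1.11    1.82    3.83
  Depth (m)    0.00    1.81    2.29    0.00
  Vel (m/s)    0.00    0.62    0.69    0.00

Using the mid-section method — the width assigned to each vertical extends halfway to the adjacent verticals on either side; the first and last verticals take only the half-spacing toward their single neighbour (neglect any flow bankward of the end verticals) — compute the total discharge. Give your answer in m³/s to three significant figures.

3.17 m³/s

w_2 = (1.82 − 0.00)/2 = 0.91 m; q_2 = 0.62 × 1.81 × 0.91 = 1.021 m³/s
w_3 = (3.83 − 1.11)/2 = 1.36 m; q_3 = 0.69 × 2.29 × 1.36 = 2.149 m³/s
Stations 1, 4 contribute zero (depth or velocity is 0).
Q = Σ qᵢ = 3.170 m³/s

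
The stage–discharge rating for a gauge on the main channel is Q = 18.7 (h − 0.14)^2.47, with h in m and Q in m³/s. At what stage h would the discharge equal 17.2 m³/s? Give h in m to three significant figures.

h − h₀ = (Q/C)^(1/b) = (17.2/18.7)^(1/2.47) = 0.9667 m
h = 0.14 + 0.9667 = 1.107 m

1.11 m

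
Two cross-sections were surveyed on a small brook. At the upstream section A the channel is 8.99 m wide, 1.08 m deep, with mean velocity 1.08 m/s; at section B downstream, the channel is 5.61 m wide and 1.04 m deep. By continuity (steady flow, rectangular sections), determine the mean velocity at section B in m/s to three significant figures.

Q = A₁V₁ = (8.99×1.08) × 1.08 = 10.49 m³/s
A₂ = 5.61 × 1.04 = 5.834 m²
V₂ = Q/A₂ = 10.49/5.834 = 1.797 m/s

1.80 m/s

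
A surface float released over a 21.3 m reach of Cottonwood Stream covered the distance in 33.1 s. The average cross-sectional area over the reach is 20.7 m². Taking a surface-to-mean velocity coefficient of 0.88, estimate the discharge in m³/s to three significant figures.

11.7 m³/s

v_surface = L / t̄ = 21.3 / 33.1 = 0.6435 m/s
v_mean = 0.88 × 0.6435 = 0.5663 m/s
Q = A × v_mean = 20.7 × 0.5663 = 11.72 m³/s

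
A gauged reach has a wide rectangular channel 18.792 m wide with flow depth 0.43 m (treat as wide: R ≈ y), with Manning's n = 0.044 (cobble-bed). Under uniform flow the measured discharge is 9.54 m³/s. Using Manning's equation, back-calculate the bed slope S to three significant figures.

A = b·y = 18.792 × 0.43 = 8.081 m²
Wide channel: R ≈ y = 0.43 m
S = (Q·n / (1·A·R^(2/3)))² = (9.54×0.044 / (1×8.081×0.5697))² = 0.008314

0.00831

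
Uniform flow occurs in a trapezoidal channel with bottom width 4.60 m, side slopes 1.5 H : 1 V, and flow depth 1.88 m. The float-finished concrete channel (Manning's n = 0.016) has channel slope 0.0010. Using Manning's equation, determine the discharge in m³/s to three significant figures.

31.6 m³/s

A = (b + z·y)·y = (4.60 + 1.5×1.88)×1.88 = 13.95 m²
P = b + 2y√(1+z²) = 4.60 + 2×1.88×√(1+1.5²) = 11.38 m
R = A/P = 13.95/11.38 = 1.226 m
Q = (1/n)·A·R^(2/3)·S^(1/2) = (1/0.016) × 13.95 × 1.226^(2/3) × 0.0010^(1/2) = 31.58 m³/s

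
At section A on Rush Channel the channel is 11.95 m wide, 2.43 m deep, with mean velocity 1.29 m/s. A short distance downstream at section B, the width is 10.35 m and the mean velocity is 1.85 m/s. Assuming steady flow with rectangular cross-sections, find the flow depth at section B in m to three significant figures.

1.96 m

Q = A₁V₁ = (11.95×2.43) × 1.29 = 37.46 m³/s
d₂ = Q/(b₂ V₂) = 37.46/(10.35×1.85) = 1.956 m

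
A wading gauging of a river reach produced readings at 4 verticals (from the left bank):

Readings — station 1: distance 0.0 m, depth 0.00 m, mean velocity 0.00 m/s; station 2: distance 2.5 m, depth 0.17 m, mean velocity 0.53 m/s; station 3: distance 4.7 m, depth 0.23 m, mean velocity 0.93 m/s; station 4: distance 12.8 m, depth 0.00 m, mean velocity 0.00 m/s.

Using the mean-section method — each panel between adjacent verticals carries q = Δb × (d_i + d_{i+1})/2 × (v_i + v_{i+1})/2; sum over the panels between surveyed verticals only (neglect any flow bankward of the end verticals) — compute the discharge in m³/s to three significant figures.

Panel 1-2: Δb = 2.5 m, d̄ = (0.00+0.17)/2 = 0.085, v̄ = (0.00+0.53)/2 = 0.265 → q = 2.5×0.085×0.265 = 0.05631 m³/s
Panel 2-3: Δb = 2.2 m, d̄ = (0.17+0.23)/2 = 0.2, v̄ = (0.53+0.93)/2 = 0.73 → q = 2.2×0.2×0.73 = 0.3212 m³/s
Panel 3-4: Δb = 8.1 m, d̄ = (0.23+0.00)/2 = 0.115, v̄ = (0.93+0.00)/2 = 0.465 → q = 8.1×0.115×0.465 = 0.4331 m³/s
Q = Σ q = 0.8107 m³/s

0.811 m³/s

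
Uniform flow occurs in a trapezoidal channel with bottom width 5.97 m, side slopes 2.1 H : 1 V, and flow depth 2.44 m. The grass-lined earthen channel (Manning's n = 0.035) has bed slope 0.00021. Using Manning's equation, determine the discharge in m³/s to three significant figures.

15.1 m³/s

A = (b + z·y)·y = (5.97 + 2.1×2.44)×2.44 = 27.07 m²
P = b + 2y√(1+z²) = 5.97 + 2×2.44×√(1+2.1²) = 17.32 m
R = A/P = 27.07/17.32 = 1.563 m
Q = (1/n)·A·R^(2/3)·S^(1/2) = (1/0.035) × 27.07 × 1.563^(2/3) × 0.00021^(1/2) = 15.09 m³/s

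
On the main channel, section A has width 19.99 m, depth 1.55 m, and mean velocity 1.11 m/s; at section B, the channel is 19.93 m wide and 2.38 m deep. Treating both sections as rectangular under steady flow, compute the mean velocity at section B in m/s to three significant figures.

Q = A₁V₁ = (19.99×1.55) × 1.11 = 34.39 m³/s
A₂ = 19.93 × 2.38 = 47.43 m²
V₂ = Q/A₂ = 34.39/47.43 = 0.7251 m/s

0.725 m/s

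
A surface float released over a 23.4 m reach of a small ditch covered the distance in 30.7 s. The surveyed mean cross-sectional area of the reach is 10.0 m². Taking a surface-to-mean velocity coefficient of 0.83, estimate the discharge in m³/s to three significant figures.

v_surface = L / t̄ = 23.4 / 30.7 = 0.7622 m/s
v_mean = 0.83 × 0.7622 = 0.6326 m/s
Q = A × v_mean = 10.0 × 0.6326 = 6.326 m³/s

6.33 m³/s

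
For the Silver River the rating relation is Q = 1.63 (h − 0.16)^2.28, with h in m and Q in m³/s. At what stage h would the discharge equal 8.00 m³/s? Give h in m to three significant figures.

2.17 m

h − h₀ = (Q/C)^(1/b) = (8.00/1.63)^(1/2.28) = 2.009 m
h = 0.16 + 2.009 = 2.169 m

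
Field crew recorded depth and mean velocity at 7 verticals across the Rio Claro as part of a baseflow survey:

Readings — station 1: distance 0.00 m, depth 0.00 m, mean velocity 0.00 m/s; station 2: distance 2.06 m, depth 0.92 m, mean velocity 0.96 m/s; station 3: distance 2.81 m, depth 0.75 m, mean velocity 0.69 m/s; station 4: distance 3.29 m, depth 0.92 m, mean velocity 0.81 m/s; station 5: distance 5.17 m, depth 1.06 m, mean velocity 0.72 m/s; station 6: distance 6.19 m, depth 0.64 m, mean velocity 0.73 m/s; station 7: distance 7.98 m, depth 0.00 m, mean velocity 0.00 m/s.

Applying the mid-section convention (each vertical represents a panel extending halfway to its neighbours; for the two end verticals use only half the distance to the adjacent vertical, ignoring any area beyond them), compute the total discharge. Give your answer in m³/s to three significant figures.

w_2 = (2.81 − 0.00)/2 = 1.405 m; q_2 = 0.96 × 0.92 × 1.405 = 1.241 m³/s
w_3 = (3.29 − 2.06)/2 = 0.615 m; q_3 = 0.69 × 0.75 × 0.615 = 0.3183 m³/s
w_4 = (5.17 − 2.81)/2 = 1.18 m; q_4 = 0.81 × 0.92 × 1.18 = 0.8793 m³/s
w_5 = (6.19 − 3.29)/2 = 1.45 m; q_5 = 0.72 × 1.06 × 1.45 = 1.107 m³/s
w_6 = (7.98 − 5.17)/2 = 1.405 m; q_6 = 0.73 × 0.64 × 1.405 = 0.6564 m³/s
Stations 1, 7 contribute zero (depth or velocity is 0).
Q = Σ qᵢ = 4.202 m³/s

4.20 m³/s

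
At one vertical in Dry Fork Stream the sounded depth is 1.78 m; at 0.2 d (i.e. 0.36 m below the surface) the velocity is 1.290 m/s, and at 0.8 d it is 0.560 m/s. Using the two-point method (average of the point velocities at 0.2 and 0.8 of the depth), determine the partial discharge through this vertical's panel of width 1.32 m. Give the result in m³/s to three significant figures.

2.17 m³/s

v̄ = (1.290 + 0.560) / 2 = 0.9250 m/s
q = v̄ × d × w = 0.9250 × 1.78 × 1.32 = 2.173 m³/s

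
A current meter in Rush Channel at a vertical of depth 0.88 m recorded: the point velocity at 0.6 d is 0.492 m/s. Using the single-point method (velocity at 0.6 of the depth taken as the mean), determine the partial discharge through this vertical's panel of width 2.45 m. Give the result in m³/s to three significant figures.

v̄ = v₀.₆ = 0.492 m/s
q = v̄ × d × w = 0.4920 × 0.88 × 2.45 = 1.061 m³/s

1.06 m³/s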